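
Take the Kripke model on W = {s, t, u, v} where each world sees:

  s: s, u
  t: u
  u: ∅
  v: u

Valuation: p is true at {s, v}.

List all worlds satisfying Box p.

s: successors {s, u}; p there: s:T, u:F. ✗
t: successors {u}; p there: u:F. ✗
u: no successors, so Box p holds vacuously. ✓
v: successors {u}; p there: u:F. ✗

{u}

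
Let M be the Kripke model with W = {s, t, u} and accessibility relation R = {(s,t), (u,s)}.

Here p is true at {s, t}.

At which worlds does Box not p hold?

s: successors {t}; not p there: t:F. ✗
t: no successors, so Box not p holds vacuously. ✓
u: successors {s}; not p there: s:F. ✗

{t}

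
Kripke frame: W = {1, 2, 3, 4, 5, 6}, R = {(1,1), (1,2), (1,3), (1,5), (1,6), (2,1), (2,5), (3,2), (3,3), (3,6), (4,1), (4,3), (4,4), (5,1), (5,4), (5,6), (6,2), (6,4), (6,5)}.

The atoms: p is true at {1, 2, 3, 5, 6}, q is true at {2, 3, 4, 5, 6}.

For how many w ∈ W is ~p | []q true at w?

1: ~p is F, []q is F. ✗
2: ~p is F, []q is F. ✗
3: ~p is F, []q is T. ✓
4: ~p is T, []q is F. ✓
5: ~p is F, []q is F. ✗
6: ~p is F, []q is T. ✓
Satisfying worlds: {3, 4, 6}.

3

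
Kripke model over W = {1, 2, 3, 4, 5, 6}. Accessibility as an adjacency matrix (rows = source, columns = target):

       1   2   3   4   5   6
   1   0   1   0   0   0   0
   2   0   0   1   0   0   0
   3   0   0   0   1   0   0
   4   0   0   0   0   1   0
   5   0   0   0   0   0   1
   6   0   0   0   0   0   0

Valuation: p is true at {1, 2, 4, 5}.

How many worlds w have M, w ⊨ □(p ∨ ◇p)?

5

1: successors {2}; p ∨ ◇p there: 2:T. ✓
2: successors {3}; p ∨ ◇p there: 3:T. ✓
3: successors {4}; p ∨ ◇p there: 4:T. ✓
4: successors {5}; p ∨ ◇p there: 5:T. ✓
5: successors {6}; p ∨ ◇p there: 6:F. ✗
6: no successors, so □(p ∨ ◇p) holds vacuously. ✓
Satisfying worlds: {1, 2, 3, 4, 6}.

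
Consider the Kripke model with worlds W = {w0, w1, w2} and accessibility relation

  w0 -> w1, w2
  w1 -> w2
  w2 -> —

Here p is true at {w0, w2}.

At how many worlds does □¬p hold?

w0: successors {w1, w2}; ¬p there: w1:T, w2:F. ✗
w1: successors {w2}; ¬p there: w2:F. ✗
w2: no successors, so □¬p holds vacuously. ✓
Satisfying worlds: {w2}.

1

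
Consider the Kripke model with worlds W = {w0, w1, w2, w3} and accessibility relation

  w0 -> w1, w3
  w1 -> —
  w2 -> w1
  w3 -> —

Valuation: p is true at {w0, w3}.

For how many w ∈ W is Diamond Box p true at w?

w0: successors {w1, w3}; Box p there: w1:T, w3:T. ✓
w1: no successors, so Diamond Box p fails. ✗
w2: successors {w1}; Box p there: w1:T. ✓
w3: no successors, so Diamond Box p fails. ✗
Satisfying worlds: {w0, w2}.

2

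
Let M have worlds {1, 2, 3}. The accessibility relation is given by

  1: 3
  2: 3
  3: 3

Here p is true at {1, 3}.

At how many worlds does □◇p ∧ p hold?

2

1: □◇p is T, p is T. ✓
2: □◇p is T, p is F. ✗
3: □◇p is T, p is T. ✓
Satisfying worlds: {1, 3}.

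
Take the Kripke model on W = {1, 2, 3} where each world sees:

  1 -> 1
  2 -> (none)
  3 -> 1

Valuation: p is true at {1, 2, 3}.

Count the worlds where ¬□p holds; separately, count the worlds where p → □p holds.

For ¬□p:
1: □p is T. ✗
2: □p is T. ✗
3: □p is T. ✗
— 0 worlds.
For p → □p:
1: p is T, □p is T. ✓
2: p is T, □p is T. ✓
3: p is T, □p is T. ✓
— 3 worlds.

0 and 3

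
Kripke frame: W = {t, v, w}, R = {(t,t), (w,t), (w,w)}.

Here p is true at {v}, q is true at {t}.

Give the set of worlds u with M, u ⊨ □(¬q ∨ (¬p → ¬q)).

{v}

t: successors {t}; ¬q ∨ (¬p → ¬q) there: t:F. ✗
v: no successors, so □(¬q ∨ (¬p → ¬q)) holds vacuously. ✓
w: successors {t, w}; ¬q ∨ (¬p → ¬q) there: t:F, w:T. ✗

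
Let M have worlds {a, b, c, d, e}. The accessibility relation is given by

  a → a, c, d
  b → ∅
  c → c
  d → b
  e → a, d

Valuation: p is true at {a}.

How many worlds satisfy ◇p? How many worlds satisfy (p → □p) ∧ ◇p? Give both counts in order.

For ◇p:
a: successors {a, c, d}; p there: a:T, c:F, d:F. ✓
b: no successors, so ◇p fails. ✗
c: successors {c}; p there: c:F. ✗
d: successors {b}; p there: b:F. ✗
e: successors {a, d}; p there: a:T, d:F. ✓
— 2 worlds.
For (p → □p) ∧ ◇p:
a: p → □p is F, ◇p is T. ✗
b: p → □p is T, ◇p is F. ✗
c: p → □p is T, ◇p is F. ✗
d: p → □p is T, ◇p is F. ✗
e: p → □p is T, ◇p is T. ✓
— 1 world.

2 and 1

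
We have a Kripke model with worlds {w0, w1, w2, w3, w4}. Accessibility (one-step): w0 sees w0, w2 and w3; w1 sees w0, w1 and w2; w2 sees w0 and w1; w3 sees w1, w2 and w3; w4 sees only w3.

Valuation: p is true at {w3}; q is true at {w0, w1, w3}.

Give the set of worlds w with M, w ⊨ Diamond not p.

{w0, w1, w2, w3}

w0: successors {w0, w2, w3}; not p there: w0:T, w2:T, w3:F. ✓
w1: successors {w0, w1, w2}; not p there: w0:T, w1:T, w2:T. ✓
w2: successors {w0, w1}; not p there: w0:T, w1:T. ✓
w3: successors {w1, w2, w3}; not p there: w1:T, w2:T, w3:F. ✓
w4: successors {w3}; not p there: w3:F. ✗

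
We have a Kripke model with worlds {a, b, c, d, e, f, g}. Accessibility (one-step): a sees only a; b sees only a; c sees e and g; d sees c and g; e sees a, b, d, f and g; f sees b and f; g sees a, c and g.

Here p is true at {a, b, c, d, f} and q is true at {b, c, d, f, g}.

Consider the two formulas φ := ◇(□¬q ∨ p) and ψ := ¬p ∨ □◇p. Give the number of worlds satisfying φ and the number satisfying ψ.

For ◇(□¬q ∨ p):
a: successors {a}; □¬q ∨ p there: a:T. ✓
b: successors {a}; □¬q ∨ p there: a:T. ✓
c: successors {e, g}; □¬q ∨ p there: e:F, g:F. ✗
d: successors {c, g}; □¬q ∨ p there: c:T, g:F. ✓
e: successors {a, b, d, f, g}; □¬q ∨ p there: a:T, b:T, d:T, f:T, g:F. ✓
f: successors {b, f}; □¬q ∨ p there: b:T, f:T. ✓
g: successors {a, c, g}; □¬q ∨ p there: a:T, c:T, g:F. ✓
— 6 worlds.
For ¬p ∨ □◇p:
a: ¬p is F, □◇p is T. ✓
b: ¬p is F, □◇p is T. ✓
c: ¬p is F, □◇p is T. ✓
d: ¬p is F, □◇p is F. ✗
e: ¬p is T, □◇p is T. ✓
f: ¬p is F, □◇p is T. ✓
g: ¬p is T, □◇p is F. ✓
— 6 worlds.

6 and 6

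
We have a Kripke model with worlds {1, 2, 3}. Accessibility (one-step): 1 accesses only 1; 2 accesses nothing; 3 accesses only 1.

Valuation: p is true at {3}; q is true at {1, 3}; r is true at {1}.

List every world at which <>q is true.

{1, 3}

1: successors {1}; q there: 1:T. ✓
2: no successors, so <>q fails. ✗
3: successors {1}; q there: 1:T. ✓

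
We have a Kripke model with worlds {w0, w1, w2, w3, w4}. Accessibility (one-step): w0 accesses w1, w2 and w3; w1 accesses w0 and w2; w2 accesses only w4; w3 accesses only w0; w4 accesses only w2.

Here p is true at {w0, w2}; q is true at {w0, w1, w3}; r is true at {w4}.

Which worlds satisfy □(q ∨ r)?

{w2, w3}

w0: successors {w1, w2, w3}; q ∨ r there: w1:T, w2:F, w3:T. ✗
w1: successors {w0, w2}; q ∨ r there: w0:T, w2:F. ✗
w2: successors {w4}; q ∨ r there: w4:T. ✓
w3: successors {w0}; q ∨ r there: w0:T. ✓
w4: successors {w2}; q ∨ r there: w2:F. ✗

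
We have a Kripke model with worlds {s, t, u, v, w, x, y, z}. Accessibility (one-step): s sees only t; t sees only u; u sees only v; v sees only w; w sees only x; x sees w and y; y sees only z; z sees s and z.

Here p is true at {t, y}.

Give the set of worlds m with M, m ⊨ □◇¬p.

{s, t, u, v, w, x, y}

s: successors {t}; ◇¬p there: t:T. ✓
t: successors {u}; ◇¬p there: u:T. ✓
u: successors {v}; ◇¬p there: v:T. ✓
v: successors {w}; ◇¬p there: w:T. ✓
w: successors {x}; ◇¬p there: x:T. ✓
x: successors {w, y}; ◇¬p there: w:T, y:T. ✓
y: successors {z}; ◇¬p there: z:T. ✓
z: successors {s, z}; ◇¬p there: s:F, z:T. ✗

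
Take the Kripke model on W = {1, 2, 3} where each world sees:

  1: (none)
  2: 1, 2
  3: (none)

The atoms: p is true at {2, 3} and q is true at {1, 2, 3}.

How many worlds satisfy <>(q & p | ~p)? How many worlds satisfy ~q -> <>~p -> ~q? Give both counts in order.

For <>(q & p | ~p):
1: no successors, so <>(q & p | ~p) fails. ✗
2: successors {1, 2}; q & p | ~p there: 1:T, 2:T. ✓
3: no successors, so <>(q & p | ~p) fails. ✗
— 1 world.
For ~q -> <>~p -> ~q:
1: ~q is F, <>~p -> ~q is T. ✓
2: ~q is F, <>~p -> ~q is F. ✓
3: ~q is F, <>~p -> ~q is T. ✓
— 3 worlds.

1 and 3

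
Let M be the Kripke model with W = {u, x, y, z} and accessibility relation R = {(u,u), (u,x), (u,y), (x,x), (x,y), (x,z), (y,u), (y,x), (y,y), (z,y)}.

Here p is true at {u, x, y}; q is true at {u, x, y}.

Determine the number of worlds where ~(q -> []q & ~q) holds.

u: q -> []q & ~q is F. ✓
x: q -> []q & ~q is F. ✓
y: q -> []q & ~q is F. ✓
z: q -> []q & ~q is T. ✗
Satisfying worlds: {u, x, y}.

3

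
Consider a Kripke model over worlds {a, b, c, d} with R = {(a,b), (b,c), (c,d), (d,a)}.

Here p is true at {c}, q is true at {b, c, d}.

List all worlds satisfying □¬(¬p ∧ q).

{b, d}

a: successors {b}; ¬(¬p ∧ q) there: b:F. ✗
b: successors {c}; ¬(¬p ∧ q) there: c:T. ✓
c: successors {d}; ¬(¬p ∧ q) there: d:F. ✗
d: successors {a}; ¬(¬p ∧ q) there: a:T. ✓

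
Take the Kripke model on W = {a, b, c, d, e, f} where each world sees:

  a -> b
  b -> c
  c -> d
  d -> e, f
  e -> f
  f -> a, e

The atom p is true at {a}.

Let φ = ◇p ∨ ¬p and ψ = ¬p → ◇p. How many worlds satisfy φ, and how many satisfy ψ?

For ◇p ∨ ¬p:
a: ◇p is F, ¬p is F. ✗
b: ◇p is F, ¬p is T. ✓
c: ◇p is F, ¬p is T. ✓
d: ◇p is F, ¬p is T. ✓
e: ◇p is F, ¬p is T. ✓
f: ◇p is T, ¬p is T. ✓
— 5 worlds.
For ¬p → ◇p:
a: ¬p is F, ◇p is F. ✓
b: ¬p is T, ◇p is F. ✗
c: ¬p is T, ◇p is F. ✗
d: ¬p is T, ◇p is F. ✗
e: ¬p is T, ◇p is F. ✗
f: ¬p is T, ◇p is T. ✓
— 2 worlds.

5 and 2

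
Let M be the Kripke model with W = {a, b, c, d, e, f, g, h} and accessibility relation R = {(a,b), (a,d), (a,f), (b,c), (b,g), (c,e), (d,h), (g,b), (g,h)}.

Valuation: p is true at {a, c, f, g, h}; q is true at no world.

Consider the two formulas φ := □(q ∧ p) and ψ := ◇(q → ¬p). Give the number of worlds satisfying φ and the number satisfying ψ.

3 and 5

For □(q ∧ p):
a: successors {b, d, f}; q ∧ p there: b:F, d:F, f:F. ✗
b: successors {c, g}; q ∧ p there: c:F, g:F. ✗
c: successors {e}; q ∧ p there: e:F. ✗
d: successors {h}; q ∧ p there: h:F. ✗
e: no successors, so □(q ∧ p) holds vacuously. ✓
f: no successors, so □(q ∧ p) holds vacuously. ✓
g: successors {b, h}; q ∧ p there: b:F, h:F. ✗
h: no successors, so □(q ∧ p) holds vacuously. ✓
— 3 worlds.
For ◇(q → ¬p):
a: successors {b, d, f}; q → ¬p there: b:T, d:T, f:T. ✓
b: successors {c, g}; q → ¬p there: c:T, g:T. ✓
c: successors {e}; q → ¬p there: e:T. ✓
d: successors {h}; q → ¬p there: h:T. ✓
e: no successors, so ◇(q → ¬p) fails. ✗
f: no successors, so ◇(q → ¬p) fails. ✗
g: successors {b, h}; q → ¬p there: b:T, h:T. ✓
h: no successors, so ◇(q → ¬p) fails. ✗
— 5 worlds.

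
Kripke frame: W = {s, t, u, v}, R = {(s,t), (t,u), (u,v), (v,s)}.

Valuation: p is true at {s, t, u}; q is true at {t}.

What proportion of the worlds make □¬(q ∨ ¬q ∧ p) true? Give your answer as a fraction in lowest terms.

s: successors {t}; ¬(q ∨ ¬q ∧ p) there: t:F. ✗
t: successors {u}; ¬(q ∨ ¬q ∧ p) there: u:F. ✗
u: successors {v}; ¬(q ∨ ¬q ∧ p) there: v:T. ✓
v: successors {s}; ¬(q ∨ ¬q ∧ p) there: s:F. ✗
That's 1 of 4 worlds, so 1/4.

1/4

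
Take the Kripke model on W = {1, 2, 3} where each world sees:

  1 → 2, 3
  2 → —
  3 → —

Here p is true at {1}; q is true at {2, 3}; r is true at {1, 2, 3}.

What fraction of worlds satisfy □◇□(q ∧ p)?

1: successors {2, 3}; ◇□(q ∧ p) there: 2:F, 3:F. ✗
2: no successors, so □◇□(q ∧ p) holds vacuously. ✓
3: no successors, so □◇□(q ∧ p) holds vacuously. ✓
That's 2 of 3 worlds, so 2/3.

2/3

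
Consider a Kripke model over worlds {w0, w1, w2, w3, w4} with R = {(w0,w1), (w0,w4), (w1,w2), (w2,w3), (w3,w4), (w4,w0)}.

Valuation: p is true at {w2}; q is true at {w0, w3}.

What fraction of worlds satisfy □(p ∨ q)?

3/5

w0: successors {w1, w4}; p ∨ q there: w1:F, w4:F. ✗
w1: successors {w2}; p ∨ q there: w2:T. ✓
w2: successors {w3}; p ∨ q there: w3:T. ✓
w3: successors {w4}; p ∨ q there: w4:F. ✗
w4: successors {w0}; p ∨ q there: w0:T. ✓
That's 3 of 5 worlds, so 3/5.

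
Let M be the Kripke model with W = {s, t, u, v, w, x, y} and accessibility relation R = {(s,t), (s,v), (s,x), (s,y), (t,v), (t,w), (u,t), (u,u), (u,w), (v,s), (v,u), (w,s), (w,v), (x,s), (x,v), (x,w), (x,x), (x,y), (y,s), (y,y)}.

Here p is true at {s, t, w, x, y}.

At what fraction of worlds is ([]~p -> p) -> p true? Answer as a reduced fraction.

s: []~p -> p is T, p is T. ✓
t: []~p -> p is T, p is T. ✓
u: []~p -> p is T, p is F. ✗
v: []~p -> p is T, p is F. ✗
w: []~p -> p is T, p is T. ✓
x: []~p -> p is T, p is T. ✓
y: []~p -> p is T, p is T. ✓
That's 5 of 7 worlds, so 5/7.

5/7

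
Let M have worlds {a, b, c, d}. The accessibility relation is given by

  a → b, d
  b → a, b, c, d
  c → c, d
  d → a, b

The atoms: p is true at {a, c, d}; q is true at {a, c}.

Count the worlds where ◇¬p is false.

1

a: successors {b, d}; ¬p there: b:T, d:F. ✓
b: successors {a, b, c, d}; ¬p there: a:F, b:T, c:F, d:F. ✓
c: successors {c, d}; ¬p there: c:F, d:F. ✗
d: successors {a, b}; ¬p there: a:F, b:T. ✓
Satisfying worlds: {a, b, d}.
So ◇¬p fails at the other 1 world.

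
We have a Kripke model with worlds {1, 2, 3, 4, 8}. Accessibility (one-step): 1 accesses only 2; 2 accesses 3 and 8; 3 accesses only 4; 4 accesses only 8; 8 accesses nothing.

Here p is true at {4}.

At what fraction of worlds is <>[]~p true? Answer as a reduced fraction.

4/5

1: successors {2}; []~p there: 2:T. ✓
2: successors {3, 8}; []~p there: 3:F, 8:T. ✓
3: successors {4}; []~p there: 4:T. ✓
4: successors {8}; []~p there: 8:T. ✓
8: no successors, so <>[]~p fails. ✗
That's 4 of 5 worlds, so 4/5.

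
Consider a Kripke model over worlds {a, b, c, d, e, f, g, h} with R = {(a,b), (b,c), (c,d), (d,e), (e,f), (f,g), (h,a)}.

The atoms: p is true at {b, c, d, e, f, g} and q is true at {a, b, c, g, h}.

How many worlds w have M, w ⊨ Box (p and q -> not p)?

5

a: successors {b}; p and q -> not p there: b:F. ✗
b: successors {c}; p and q -> not p there: c:F. ✗
c: successors {d}; p and q -> not p there: d:T. ✓
d: successors {e}; p and q -> not p there: e:T. ✓
e: successors {f}; p and q -> not p there: f:T. ✓
f: successors {g}; p and q -> not p there: g:F. ✗
g: no successors, so Box (p and q -> not p) holds vacuously. ✓
h: successors {a}; p and q -> not p there: a:T. ✓
Satisfying worlds: {c, d, e, g, h}.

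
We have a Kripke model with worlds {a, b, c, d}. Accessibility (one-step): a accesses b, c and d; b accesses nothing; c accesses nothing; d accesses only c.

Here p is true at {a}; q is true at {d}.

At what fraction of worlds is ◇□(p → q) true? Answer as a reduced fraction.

a: successors {b, c, d}; □(p → q) there: b:T, c:T, d:T. ✓
b: no successors, so ◇□(p → q) fails. ✗
c: no successors, so ◇□(p → q) fails. ✗
d: successors {c}; □(p → q) there: c:T. ✓
That's 2 of 4 worlds, so 2/4 = 1/2.

1/2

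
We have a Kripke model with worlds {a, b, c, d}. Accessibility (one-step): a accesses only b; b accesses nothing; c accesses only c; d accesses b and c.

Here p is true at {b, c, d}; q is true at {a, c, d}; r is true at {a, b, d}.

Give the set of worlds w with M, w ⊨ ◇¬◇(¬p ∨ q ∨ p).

a: successors {b}; ¬◇(¬p ∨ q ∨ p) there: b:T. ✓
b: no successors, so ◇¬◇(¬p ∨ q ∨ p) fails. ✗
c: successors {c}; ¬◇(¬p ∨ q ∨ p) there: c:F. ✗
d: successors {b, c}; ¬◇(¬p ∨ q ∨ p) there: b:T, c:F. ✓

{a, d}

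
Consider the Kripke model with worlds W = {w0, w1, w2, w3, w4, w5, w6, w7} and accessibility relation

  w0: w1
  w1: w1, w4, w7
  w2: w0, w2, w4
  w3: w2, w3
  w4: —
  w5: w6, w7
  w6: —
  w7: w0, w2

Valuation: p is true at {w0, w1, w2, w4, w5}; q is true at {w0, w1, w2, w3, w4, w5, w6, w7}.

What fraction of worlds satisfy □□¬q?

1/4

w0: successors {w1}; □¬q there: w1:F. ✗
w1: successors {w1, w4, w7}; □¬q there: w1:F, w4:T, w7:F. ✗
w2: successors {w0, w2, w4}; □¬q there: w0:F, w2:F, w4:T. ✗
w3: successors {w2, w3}; □¬q there: w2:F, w3:F. ✗
w4: no successors, so □□¬q holds vacuously. ✓
w5: successors {w6, w7}; □¬q there: w6:T, w7:F. ✗
w6: no successors, so □□¬q holds vacuously. ✓
w7: successors {w0, w2}; □¬q there: w0:F, w2:F. ✗
That's 2 of 8 worlds, so 2/8 = 1/4.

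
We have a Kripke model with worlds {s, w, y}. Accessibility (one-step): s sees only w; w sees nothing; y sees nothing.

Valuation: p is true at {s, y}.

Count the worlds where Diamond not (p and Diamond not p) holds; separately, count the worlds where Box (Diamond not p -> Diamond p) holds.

For Diamond not (p and Diamond not p):
s: successors {w}; not (p and Diamond not p) there: w:T. ✓
w: no successors, so Diamond not (p and Diamond not p) fails. ✗
y: no successors, so Diamond not (p and Diamond not p) fails. ✗
— 1 world.
For Box (Diamond not p -> Diamond p):
s: successors {w}; Diamond not p -> Diamond p there: w:T. ✓
w: no successors, so Box (Diamond not p -> Diamond p) holds vacuously. ✓
y: no successors, so Box (Diamond not p -> Diamond p) holds vacuously. ✓
— 3 worlds.

1 and 3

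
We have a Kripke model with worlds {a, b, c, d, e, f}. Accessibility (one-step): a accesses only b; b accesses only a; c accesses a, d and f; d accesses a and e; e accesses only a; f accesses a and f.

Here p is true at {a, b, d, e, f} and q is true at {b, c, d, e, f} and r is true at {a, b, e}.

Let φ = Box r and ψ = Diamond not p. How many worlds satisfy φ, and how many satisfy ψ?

For Box r:
a: successors {b}; r there: b:T. ✓
b: successors {a}; r there: a:T. ✓
c: successors {a, d, f}; r there: a:T, d:F, f:F. ✗
d: successors {a, e}; r there: a:T, e:T. ✓
e: successors {a}; r there: a:T. ✓
f: successors {a, f}; r there: a:T, f:F. ✗
— 4 worlds.
For Diamond not p:
a: successors {b}; not p there: b:F. ✗
b: successors {a}; not p there: a:F. ✗
c: successors {a, d, f}; not p there: a:F, d:F, f:F. ✗
d: successors {a, e}; not p there: a:F, e:F. ✗
e: successors {a}; not p there: a:F. ✗
f: successors {a, f}; not p there: a:F, f:F. ✗
— 0 worlds.

4 and 0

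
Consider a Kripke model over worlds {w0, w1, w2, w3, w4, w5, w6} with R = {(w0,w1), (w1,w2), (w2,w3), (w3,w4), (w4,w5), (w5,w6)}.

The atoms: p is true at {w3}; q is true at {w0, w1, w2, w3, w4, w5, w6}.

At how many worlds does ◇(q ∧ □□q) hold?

w0: successors {w1}; q ∧ □□q there: w1:T. ✓
w1: successors {w2}; q ∧ □□q there: w2:T. ✓
w2: successors {w3}; q ∧ □□q there: w3:T. ✓
w3: successors {w4}; q ∧ □□q there: w4:T. ✓
w4: successors {w5}; q ∧ □□q there: w5:T. ✓
w5: successors {w6}; q ∧ □□q there: w6:T. ✓
w6: no successors, so ◇(q ∧ □□q) fails. ✗
Satisfying worlds: {w0, w1, w2, w3, w4, w5}.

6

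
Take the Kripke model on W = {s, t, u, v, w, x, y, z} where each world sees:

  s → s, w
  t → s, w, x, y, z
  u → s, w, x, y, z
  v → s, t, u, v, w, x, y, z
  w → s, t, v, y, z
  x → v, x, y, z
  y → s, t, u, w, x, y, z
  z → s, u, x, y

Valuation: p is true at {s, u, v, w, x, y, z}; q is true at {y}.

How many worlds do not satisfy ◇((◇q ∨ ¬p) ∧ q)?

1

s: successors {s, w}; (◇q ∨ ¬p) ∧ q there: s:F, w:F. ✗
t: successors {s, w, x, y, z}; (◇q ∨ ¬p) ∧ q there: s:F, w:F, x:F, y:T, z:F. ✓
u: successors {s, w, x, y, z}; (◇q ∨ ¬p) ∧ q there: s:F, w:F, x:F, y:T, z:F. ✓
v: successors {s, t, u, v, w, x, y, z}; (◇q ∨ ¬p) ∧ q there: s:F, t:F, u:F, v:F, w:F, x:F, y:T, z:F. ✓
w: successors {s, t, v, y, z}; (◇q ∨ ¬p) ∧ q there: s:F, t:F, v:F, y:T, z:F. ✓
x: successors {v, x, y, z}; (◇q ∨ ¬p) ∧ q there: v:F, x:F, y:T, z:F. ✓
y: successors {s, t, u, w, x, y, z}; (◇q ∨ ¬p) ∧ q there: s:F, t:F, u:F, w:F, x:F, y:T, z:F. ✓
z: successors {s, u, x, y}; (◇q ∨ ¬p) ∧ q there: s:F, u:F, x:F, y:T. ✓
Satisfying worlds: {t, u, v, w, x, y, z}.
So ◇((◇q ∨ ¬p) ∧ q) fails at the other 1 world.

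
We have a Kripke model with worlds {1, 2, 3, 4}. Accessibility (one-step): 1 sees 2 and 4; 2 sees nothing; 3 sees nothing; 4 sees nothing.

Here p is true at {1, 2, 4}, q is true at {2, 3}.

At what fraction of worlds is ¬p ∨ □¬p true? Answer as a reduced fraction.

3/4

1: ¬p is F, □¬p is F. ✗
2: ¬p is F, □¬p is T. ✓
3: ¬p is T, □¬p is T. ✓
4: ¬p is F, □¬p is T. ✓
That's 3 of 4 worlds, so 3/4.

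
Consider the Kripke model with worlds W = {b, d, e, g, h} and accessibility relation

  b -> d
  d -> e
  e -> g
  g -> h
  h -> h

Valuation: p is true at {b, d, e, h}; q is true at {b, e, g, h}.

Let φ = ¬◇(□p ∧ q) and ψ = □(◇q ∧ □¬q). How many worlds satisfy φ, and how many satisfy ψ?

For ¬◇(□p ∧ q):
b: ◇(□p ∧ q) is F. ✓
d: ◇(□p ∧ q) is F. ✓
e: ◇(□p ∧ q) is T. ✗
g: ◇(□p ∧ q) is T. ✗
h: ◇(□p ∧ q) is T. ✗
— 2 worlds.
For □(◇q ∧ □¬q):
b: successors {d}; ◇q ∧ □¬q there: d:F. ✗
d: successors {e}; ◇q ∧ □¬q there: e:F. ✗
e: successors {g}; ◇q ∧ □¬q there: g:F. ✗
g: successors {h}; ◇q ∧ □¬q there: h:F. ✗
h: successors {h}; ◇q ∧ □¬q there: h:F. ✗
— 0 worlds.

2 and 0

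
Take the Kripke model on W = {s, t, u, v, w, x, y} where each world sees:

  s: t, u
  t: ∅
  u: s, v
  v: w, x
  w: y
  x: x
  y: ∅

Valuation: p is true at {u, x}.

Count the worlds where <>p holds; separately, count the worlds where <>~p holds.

3 and 4

For <>p:
s: successors {t, u}; p there: t:F, u:T. ✓
t: no successors, so <>p fails. ✗
u: successors {s, v}; p there: s:F, v:F. ✗
v: successors {w, x}; p there: w:F, x:T. ✓
w: successors {y}; p there: y:F. ✗
x: successors {x}; p there: x:T. ✓
y: no successors, so <>p fails. ✗
— 3 worlds.
For <>~p:
s: successors {t, u}; ~p there: t:T, u:F. ✓
t: no successors, so <>~p fails. ✗
u: successors {s, v}; ~p there: s:T, v:T. ✓
v: successors {w, x}; ~p there: w:T, x:F. ✓
w: successors {y}; ~p there: y:T. ✓
x: successors {x}; ~p there: x:F. ✗
y: no successors, so <>~p fails. ✗
— 4 worlds.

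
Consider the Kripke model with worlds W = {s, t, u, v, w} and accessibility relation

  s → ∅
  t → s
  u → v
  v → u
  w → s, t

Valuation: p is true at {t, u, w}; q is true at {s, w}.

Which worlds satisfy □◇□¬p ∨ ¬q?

{s, t, u, v}

s: □◇□¬p is T, ¬q is F. ✓
t: □◇□¬p is F, ¬q is T. ✓
u: □◇□¬p is T, ¬q is T. ✓
v: □◇□¬p is F, ¬q is T. ✓
w: □◇□¬p is F, ¬q is F. ✗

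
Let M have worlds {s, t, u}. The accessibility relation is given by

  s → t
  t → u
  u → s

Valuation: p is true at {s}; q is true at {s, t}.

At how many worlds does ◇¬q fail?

2

s: successors {t}; ¬q there: t:F. ✗
t: successors {u}; ¬q there: u:T. ✓
u: successors {s}; ¬q there: s:F. ✗
Satisfying worlds: {t}.
So ◇¬q fails at the other 2 worlds.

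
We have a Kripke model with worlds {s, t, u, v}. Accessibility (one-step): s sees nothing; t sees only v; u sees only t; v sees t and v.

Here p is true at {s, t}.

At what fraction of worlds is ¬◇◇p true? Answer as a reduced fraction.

s: ◇◇p is F. ✓
t: ◇◇p is T. ✗
u: ◇◇p is F. ✓
v: ◇◇p is T. ✗
That's 2 of 4 worlds, so 2/4 = 1/2.

1/2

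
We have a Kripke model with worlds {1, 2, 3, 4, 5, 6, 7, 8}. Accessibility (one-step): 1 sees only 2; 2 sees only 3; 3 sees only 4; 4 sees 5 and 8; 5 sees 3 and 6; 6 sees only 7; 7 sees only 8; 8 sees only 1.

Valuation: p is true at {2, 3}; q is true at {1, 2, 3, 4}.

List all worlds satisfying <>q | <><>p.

{1, 2, 3, 4, 5, 8}

1: <>q is T, <><>p is T. ✓
2: <>q is T, <><>p is F. ✓
3: <>q is T, <><>p is F. ✓
4: <>q is F, <><>p is T. ✓
5: <>q is T, <><>p is F. ✓
6: <>q is F, <><>p is F. ✗
7: <>q is F, <><>p is F. ✗
8: <>q is T, <><>p is T. ✓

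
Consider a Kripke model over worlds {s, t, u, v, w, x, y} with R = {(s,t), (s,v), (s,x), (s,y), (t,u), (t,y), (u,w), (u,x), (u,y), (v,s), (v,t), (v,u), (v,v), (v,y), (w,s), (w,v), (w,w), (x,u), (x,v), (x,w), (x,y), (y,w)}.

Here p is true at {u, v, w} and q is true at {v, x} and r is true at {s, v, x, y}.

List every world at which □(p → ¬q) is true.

s: successors {t, v, x, y}; p → ¬q there: t:T, v:F, x:T, y:T. ✗
t: successors {u, y}; p → ¬q there: u:T, y:T. ✓
u: successors {w, x, y}; p → ¬q there: w:T, x:T, y:T. ✓
v: successors {s, t, u, v, y}; p → ¬q there: s:T, t:T, u:T, v:F, y:T. ✗
w: successors {s, v, w}; p → ¬q there: s:T, v:F, w:T. ✗
x: successors {u, v, w, y}; p → ¬q there: u:T, v:F, w:T, y:T. ✗
y: successors {w}; p → ¬q there: w:T. ✓

{t, u, y}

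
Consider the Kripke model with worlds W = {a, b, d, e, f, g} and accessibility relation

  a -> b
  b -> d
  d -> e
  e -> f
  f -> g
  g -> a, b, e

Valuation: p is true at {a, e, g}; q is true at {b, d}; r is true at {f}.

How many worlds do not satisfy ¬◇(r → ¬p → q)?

5

a: ◇(r → ¬p → q) is T. ✗
b: ◇(r → ¬p → q) is T. ✗
d: ◇(r → ¬p → q) is T. ✗
e: ◇(r → ¬p → q) is F. ✓
f: ◇(r → ¬p → q) is T. ✗
g: ◇(r → ¬p → q) is T. ✗
Satisfying worlds: {e}.
So ¬◇(r → ¬p → q) fails at the other 5 worlds.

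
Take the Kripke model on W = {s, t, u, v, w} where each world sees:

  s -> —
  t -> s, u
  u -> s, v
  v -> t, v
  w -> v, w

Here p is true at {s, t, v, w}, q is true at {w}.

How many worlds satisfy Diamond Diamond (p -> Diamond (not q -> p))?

s: no successors, so Diamond Diamond (p -> Diamond (not q -> p)) fails. ✗
t: successors {s, u}; Diamond (p -> Diamond (not q -> p)) there: s:F, u:T. ✓
u: successors {s, v}; Diamond (p -> Diamond (not q -> p)) there: s:F, v:T. ✓
v: successors {t, v}; Diamond (p -> Diamond (not q -> p)) there: t:T, v:T. ✓
w: successors {v, w}; Diamond (p -> Diamond (not q -> p)) there: v:T, w:T. ✓
Satisfying worlds: {t, u, v, w}.

4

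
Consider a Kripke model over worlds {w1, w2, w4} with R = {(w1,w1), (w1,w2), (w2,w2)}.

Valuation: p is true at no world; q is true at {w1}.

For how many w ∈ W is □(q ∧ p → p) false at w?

w1: successors {w1, w2}; q ∧ p → p there: w1:T, w2:T. ✓
w2: successors {w2}; q ∧ p → p there: w2:T. ✓
w4: no successors, so □(q ∧ p → p) holds vacuously. ✓
Satisfying worlds: {w1, w2, w4}.
So □(q ∧ p → p) fails at the other 0 worlds.

0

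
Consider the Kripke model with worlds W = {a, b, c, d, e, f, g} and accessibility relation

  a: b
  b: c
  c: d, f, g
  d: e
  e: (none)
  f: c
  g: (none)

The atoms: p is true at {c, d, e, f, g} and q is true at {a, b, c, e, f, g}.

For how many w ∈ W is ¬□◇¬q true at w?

3

a: □◇¬q is F. ✓
b: □◇¬q is T. ✗
c: □◇¬q is F. ✓
d: □◇¬q is F. ✓
e: □◇¬q is T. ✗
f: □◇¬q is T. ✗
g: □◇¬q is T. ✗
Satisfying worlds: {a, c, d}.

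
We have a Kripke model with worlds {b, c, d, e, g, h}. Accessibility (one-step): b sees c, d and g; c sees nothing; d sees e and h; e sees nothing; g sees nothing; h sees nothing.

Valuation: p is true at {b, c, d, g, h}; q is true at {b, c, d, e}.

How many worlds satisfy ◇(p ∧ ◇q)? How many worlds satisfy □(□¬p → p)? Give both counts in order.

1 and 5

For ◇(p ∧ ◇q):
b: successors {c, d, g}; p ∧ ◇q there: c:F, d:T, g:F. ✓
c: no successors, so ◇(p ∧ ◇q) fails. ✗
d: successors {e, h}; p ∧ ◇q there: e:F, h:F. ✗
e: no successors, so ◇(p ∧ ◇q) fails. ✗
g: no successors, so ◇(p ∧ ◇q) fails. ✗
h: no successors, so ◇(p ∧ ◇q) fails. ✗
— 1 world.
For □(□¬p → p):
b: successors {c, d, g}; □¬p → p there: c:T, d:T, g:T. ✓
c: no successors, so □(□¬p → p) holds vacuously. ✓
d: successors {e, h}; □¬p → p there: e:F, h:T. ✗
e: no successors, so □(□¬p → p) holds vacuously. ✓
g: no successors, so □(□¬p → p) holds vacuously. ✓
h: no successors, so □(□¬p → p) holds vacuously. ✓
— 5 worlds.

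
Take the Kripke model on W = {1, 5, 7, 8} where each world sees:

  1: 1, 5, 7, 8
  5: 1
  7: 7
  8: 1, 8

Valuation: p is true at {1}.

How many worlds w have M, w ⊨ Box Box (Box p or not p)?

1: successors {1, 5, 7, 8}; Box (Box p or not p) there: 1:F, 5:F, 7:T, 8:F. ✗
5: successors {1}; Box (Box p or not p) there: 1:F. ✗
7: successors {7}; Box (Box p or not p) there: 7:T. ✓
8: successors {1, 8}; Box (Box p or not p) there: 1:F, 8:F. ✗
Satisfying worlds: {7}.

1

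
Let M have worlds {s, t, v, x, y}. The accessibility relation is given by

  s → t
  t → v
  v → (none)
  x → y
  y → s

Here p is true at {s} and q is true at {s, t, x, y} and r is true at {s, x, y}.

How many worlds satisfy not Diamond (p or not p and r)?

3

s: Diamond (p or not p and r) is F. ✓
t: Diamond (p or not p and r) is F. ✓
v: Diamond (p or not p and r) is F. ✓
x: Diamond (p or not p and r) is T. ✗
y: Diamond (p or not p and r) is T. ✗
Satisfying worlds: {s, t, v}.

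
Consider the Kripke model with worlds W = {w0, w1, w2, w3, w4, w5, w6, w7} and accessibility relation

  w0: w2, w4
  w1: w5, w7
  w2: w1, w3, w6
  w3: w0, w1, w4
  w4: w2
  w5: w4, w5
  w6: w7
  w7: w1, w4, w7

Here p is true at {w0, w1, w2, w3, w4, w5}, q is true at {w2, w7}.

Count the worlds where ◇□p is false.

w0: successors {w2, w4}; □p there: w2:F, w4:T. ✓
w1: successors {w5, w7}; □p there: w5:T, w7:F. ✓
w2: successors {w1, w3, w6}; □p there: w1:F, w3:T, w6:F. ✓
w3: successors {w0, w1, w4}; □p there: w0:T, w1:F, w4:T. ✓
w4: successors {w2}; □p there: w2:F. ✗
w5: successors {w4, w5}; □p there: w4:T, w5:T. ✓
w6: successors {w7}; □p there: w7:F. ✗
w7: successors {w1, w4, w7}; □p there: w1:F, w4:T, w7:F. ✓
Satisfying worlds: {w0, w1, w2, w3, w5, w7}.
So ◇□p fails at the other 2 worlds.

2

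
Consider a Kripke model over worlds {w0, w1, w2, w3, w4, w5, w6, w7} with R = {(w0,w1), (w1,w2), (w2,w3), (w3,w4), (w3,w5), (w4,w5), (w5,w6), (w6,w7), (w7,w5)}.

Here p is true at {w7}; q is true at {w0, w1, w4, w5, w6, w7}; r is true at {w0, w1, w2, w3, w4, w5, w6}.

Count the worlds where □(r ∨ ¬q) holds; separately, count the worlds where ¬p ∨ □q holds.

7 and 8

For □(r ∨ ¬q):
w0: successors {w1}; r ∨ ¬q there: w1:T. ✓
w1: successors {w2}; r ∨ ¬q there: w2:T. ✓
w2: successors {w3}; r ∨ ¬q there: w3:T. ✓
w3: successors {w4, w5}; r ∨ ¬q there: w4:T, w5:T. ✓
w4: successors {w5}; r ∨ ¬q there: w5:T. ✓
w5: successors {w6}; r ∨ ¬q there: w6:T. ✓
w6: successors {w7}; r ∨ ¬q there: w7:F. ✗
w7: successors {w5}; r ∨ ¬q there: w5:T. ✓
— 7 worlds.
For ¬p ∨ □q:
w0: ¬p is T, □q is T. ✓
w1: ¬p is T, □q is F. ✓
w2: ¬p is T, □q is F. ✓
w3: ¬p is T, □q is T. ✓
w4: ¬p is T, □q is T. ✓
w5: ¬p is T, □q is T. ✓
w6: ¬p is T, □q is T. ✓
w7: ¬p is F, □q is T. ✓
— 8 worlds.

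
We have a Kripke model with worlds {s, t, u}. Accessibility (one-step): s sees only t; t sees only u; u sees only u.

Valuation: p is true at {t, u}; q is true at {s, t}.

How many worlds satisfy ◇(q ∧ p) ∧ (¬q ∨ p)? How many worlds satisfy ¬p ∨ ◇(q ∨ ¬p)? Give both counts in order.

For ◇(q ∧ p) ∧ (¬q ∨ p):
s: ◇(q ∧ p) is T, ¬q ∨ p is F. ✗
t: ◇(q ∧ p) is F, ¬q ∨ p is T. ✗
u: ◇(q ∧ p) is F, ¬q ∨ p is T. ✗
— 0 worlds.
For ¬p ∨ ◇(q ∨ ¬p):
s: ¬p is T, ◇(q ∨ ¬p) is T. ✓
t: ¬p is F, ◇(q ∨ ¬p) is F. ✗
u: ¬p is F, ◇(q ∨ ¬p) is F. ✗
— 1 world.

0 and 1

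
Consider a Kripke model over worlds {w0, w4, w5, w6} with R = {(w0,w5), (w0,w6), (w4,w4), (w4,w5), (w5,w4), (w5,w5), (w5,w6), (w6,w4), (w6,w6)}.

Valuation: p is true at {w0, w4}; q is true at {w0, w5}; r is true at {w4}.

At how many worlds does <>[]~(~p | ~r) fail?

w0: successors {w5, w6}; []~(~p | ~r) there: w5:F, w6:F. ✗
w4: successors {w4, w5}; []~(~p | ~r) there: w4:F, w5:F. ✗
w5: successors {w4, w5, w6}; []~(~p | ~r) there: w4:F, w5:F, w6:F. ✗
w6: successors {w4, w6}; []~(~p | ~r) there: w4:F, w6:F. ✗
Satisfying worlds: ∅.
So <>[]~(~p | ~r) fails at the other 4 worlds.

4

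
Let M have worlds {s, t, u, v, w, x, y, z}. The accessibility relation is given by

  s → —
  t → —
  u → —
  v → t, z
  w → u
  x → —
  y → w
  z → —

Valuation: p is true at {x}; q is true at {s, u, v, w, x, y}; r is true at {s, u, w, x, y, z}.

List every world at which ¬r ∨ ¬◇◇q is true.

s: ¬r is F, ¬◇◇q is T. ✓
t: ¬r is T, ¬◇◇q is T. ✓
u: ¬r is F, ¬◇◇q is T. ✓
v: ¬r is T, ¬◇◇q is T. ✓
w: ¬r is F, ¬◇◇q is T. ✓
x: ¬r is F, ¬◇◇q is T. ✓
y: ¬r is F, ¬◇◇q is F. ✗
z: ¬r is F, ¬◇◇q is T. ✓

{s, t, u, v, w, x, z}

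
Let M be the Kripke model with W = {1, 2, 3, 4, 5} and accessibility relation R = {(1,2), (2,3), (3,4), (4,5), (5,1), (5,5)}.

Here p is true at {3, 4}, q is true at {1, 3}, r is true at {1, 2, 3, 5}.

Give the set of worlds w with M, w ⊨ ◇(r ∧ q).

1: successors {2}; r ∧ q there: 2:F. ✗
2: successors {3}; r ∧ q there: 3:T. ✓
3: successors {4}; r ∧ q there: 4:F. ✗
4: successors {5}; r ∧ q there: 5:F. ✗
5: successors {1, 5}; r ∧ q there: 1:T, 5:F. ✓

{2, 5}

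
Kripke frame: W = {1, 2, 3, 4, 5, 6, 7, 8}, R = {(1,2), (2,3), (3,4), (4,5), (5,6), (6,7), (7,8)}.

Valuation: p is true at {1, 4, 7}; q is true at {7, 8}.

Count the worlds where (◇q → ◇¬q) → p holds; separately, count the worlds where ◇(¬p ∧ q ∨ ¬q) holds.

For (◇q → ◇¬q) → p:
1: ◇q → ◇¬q is T, p is T. ✓
2: ◇q → ◇¬q is T, p is F. ✗
3: ◇q → ◇¬q is T, p is F. ✗
4: ◇q → ◇¬q is T, p is T. ✓
5: ◇q → ◇¬q is T, p is F. ✗
6: ◇q → ◇¬q is F, p is F. ✓
7: ◇q → ◇¬q is F, p is T. ✓
8: ◇q → ◇¬q is T, p is F. ✗
— 4 worlds.
For ◇(¬p ∧ q ∨ ¬q):
1: successors {2}; ¬p ∧ q ∨ ¬q there: 2:T. ✓
2: successors {3}; ¬p ∧ q ∨ ¬q there: 3:T. ✓
3: successors {4}; ¬p ∧ q ∨ ¬q there: 4:T. ✓
4: successors {5}; ¬p ∧ q ∨ ¬q there: 5:T. ✓
5: successors {6}; ¬p ∧ q ∨ ¬q there: 6:T. ✓
6: successors {7}; ¬p ∧ q ∨ ¬q there: 7:F. ✗
7: successors {8}; ¬p ∧ q ∨ ¬q there: 8:T. ✓
8: no successors, so ◇(¬p ∧ q ∨ ¬q) fails. ✗
— 6 worlds.

4 and 6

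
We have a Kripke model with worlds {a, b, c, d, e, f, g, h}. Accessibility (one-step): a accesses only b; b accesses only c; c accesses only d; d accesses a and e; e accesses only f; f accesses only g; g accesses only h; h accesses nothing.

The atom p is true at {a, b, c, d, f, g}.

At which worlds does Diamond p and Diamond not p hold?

{d}

a: Diamond p is T, Diamond not p is F. ✗
b: Diamond p is T, Diamond not p is F. ✗
c: Diamond p is T, Diamond not p is F. ✗
d: Diamond p is T, Diamond not p is T. ✓
e: Diamond p is T, Diamond not p is F. ✗
f: Diamond p is T, Diamond not p is F. ✗
g: Diamond p is F, Diamond not p is T. ✗
h: Diamond p is F, Diamond not p is F. ✗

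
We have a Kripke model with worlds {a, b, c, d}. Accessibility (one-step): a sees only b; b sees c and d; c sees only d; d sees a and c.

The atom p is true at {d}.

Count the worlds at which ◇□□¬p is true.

a: successors {b}; □□¬p there: b:F. ✗
b: successors {c, d}; □□¬p there: c:T, d:F. ✓
c: successors {d}; □□¬p there: d:F. ✗
d: successors {a, c}; □□¬p there: a:F, c:T. ✓
Satisfying worlds: {b, d}.

2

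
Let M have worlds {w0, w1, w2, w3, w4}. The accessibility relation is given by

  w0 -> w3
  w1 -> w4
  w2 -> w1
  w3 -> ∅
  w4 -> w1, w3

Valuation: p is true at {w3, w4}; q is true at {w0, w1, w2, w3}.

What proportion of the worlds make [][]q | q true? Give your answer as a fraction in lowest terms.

4/5

w0: [][]q is T, q is T. ✓
w1: [][]q is T, q is T. ✓
w2: [][]q is F, q is T. ✓
w3: [][]q is T, q is T. ✓
w4: [][]q is F, q is F. ✗
That's 4 of 5 worlds, so 4/5.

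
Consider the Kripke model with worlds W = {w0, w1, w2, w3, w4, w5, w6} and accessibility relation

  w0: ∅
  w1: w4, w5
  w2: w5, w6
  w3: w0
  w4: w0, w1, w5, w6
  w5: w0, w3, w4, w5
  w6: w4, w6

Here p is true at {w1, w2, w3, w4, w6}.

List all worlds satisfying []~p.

w0: no successors, so []~p holds vacuously. ✓
w1: successors {w4, w5}; ~p there: w4:F, w5:T. ✗
w2: successors {w5, w6}; ~p there: w5:T, w6:F. ✗
w3: successors {w0}; ~p there: w0:T. ✓
w4: successors {w0, w1, w5, w6}; ~p there: w0:T, w1:F, w5:T, w6:F. ✗
w5: successors {w0, w3, w4, w5}; ~p there: w0:T, w3:F, w4:F, w5:T. ✗
w6: successors {w4, w6}; ~p there: w4:F, w6:F. ✗

{w0, w3}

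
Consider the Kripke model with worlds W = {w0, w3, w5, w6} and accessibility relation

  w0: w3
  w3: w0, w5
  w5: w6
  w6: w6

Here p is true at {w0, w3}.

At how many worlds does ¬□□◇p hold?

4

w0: □□◇p is F. ✓
w3: □□◇p is F. ✓
w5: □□◇p is F. ✓
w6: □□◇p is F. ✓
Satisfying worlds: {w0, w3, w5, w6}.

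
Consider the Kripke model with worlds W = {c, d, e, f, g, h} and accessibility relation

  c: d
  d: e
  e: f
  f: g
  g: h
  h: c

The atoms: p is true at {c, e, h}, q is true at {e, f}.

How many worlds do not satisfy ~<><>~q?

4

c: <><>~q is F. ✓
d: <><>~q is F. ✓
e: <><>~q is T. ✗
f: <><>~q is T. ✗
g: <><>~q is T. ✗
h: <><>~q is T. ✗
Satisfying worlds: {c, d}.
So ~<><>~q fails at the other 4 worlds.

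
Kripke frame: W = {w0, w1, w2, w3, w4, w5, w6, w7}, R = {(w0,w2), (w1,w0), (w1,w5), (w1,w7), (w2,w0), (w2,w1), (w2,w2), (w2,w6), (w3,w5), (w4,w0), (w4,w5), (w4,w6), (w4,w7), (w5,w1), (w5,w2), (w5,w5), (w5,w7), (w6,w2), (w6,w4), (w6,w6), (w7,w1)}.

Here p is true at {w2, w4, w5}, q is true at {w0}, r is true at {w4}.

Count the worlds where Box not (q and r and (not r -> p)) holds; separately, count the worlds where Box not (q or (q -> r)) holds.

For Box not (q and r and (not r -> p)):
w0: successors {w2}; not (q and r and (not r -> p)) there: w2:T. ✓
w1: successors {w0, w5, w7}; not (q and r and (not r -> p)) there: w0:T, w5:T, w7:T. ✓
w2: successors {w0, w1, w2, w6}; not (q and r and (not r -> p)) there: w0:T, w1:T, w2:T, w6:T. ✓
w3: successors {w5}; not (q and r and (not r -> p)) there: w5:T. ✓
w4: successors {w0, w5, w6, w7}; not (q and r and (not r -> p)) there: w0:T, w5:T, w6:T, w7:T. ✓
w5: successors {w1, w2, w5, w7}; not (q and r and (not r -> p)) there: w1:T, w2:T, w5:T, w7:T. ✓
w6: successors {w2, w4, w6}; not (q and r and (not r -> p)) there: w2:T, w4:T, w6:T. ✓
w7: successors {w1}; not (q and r and (not r -> p)) there: w1:T. ✓
— 8 worlds.
For Box not (q or (q -> r)):
w0: successors {w2}; not (q or (q -> r)) there: w2:F. ✗
w1: successors {w0, w5, w7}; not (q or (q -> r)) there: w0:F, w5:F, w7:F. ✗
w2: successors {w0, w1, w2, w6}; not (q or (q -> r)) there: w0:F, w1:F, w2:F, w6:F. ✗
w3: successors {w5}; not (q or (q -> r)) there: w5:F. ✗
w4: successors {w0, w5, w6, w7}; not (q or (q -> r)) there: w0:F, w5:F, w6:F, w7:F. ✗
w5: successors {w1, w2, w5, w7}; not (q or (q -> r)) there: w1:F, w2:F, w5:F, w7:F. ✗
w6: successors {w2, w4, w6}; not (q or (q -> r)) there: w2:F, w4:F, w6:F. ✗
w7: successors {w1}; not (q or (q -> r)) there: w1:F. ✗
— 0 worlds.

8 and 0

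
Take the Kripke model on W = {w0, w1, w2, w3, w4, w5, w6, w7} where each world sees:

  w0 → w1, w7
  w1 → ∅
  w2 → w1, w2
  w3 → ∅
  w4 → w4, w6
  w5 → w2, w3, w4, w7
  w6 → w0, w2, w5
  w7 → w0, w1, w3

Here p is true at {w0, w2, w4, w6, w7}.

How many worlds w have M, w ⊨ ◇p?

6

w0: successors {w1, w7}; p there: w1:F, w7:T. ✓
w1: no successors, so ◇p fails. ✗
w2: successors {w1, w2}; p there: w1:F, w2:T. ✓
w3: no successors, so ◇p fails. ✗
w4: successors {w4, w6}; p there: w4:T, w6:T. ✓
w5: successors {w2, w3, w4, w7}; p there: w2:T, w3:F, w4:T, w7:T. ✓
w6: successors {w0, w2, w5}; p there: w0:T, w2:T, w5:F. ✓
w7: successors {w0, w1, w3}; p there: w0:T, w1:F, w3:F. ✓
Satisfying worlds: {w0, w2, w4, w5, w6, w7}.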